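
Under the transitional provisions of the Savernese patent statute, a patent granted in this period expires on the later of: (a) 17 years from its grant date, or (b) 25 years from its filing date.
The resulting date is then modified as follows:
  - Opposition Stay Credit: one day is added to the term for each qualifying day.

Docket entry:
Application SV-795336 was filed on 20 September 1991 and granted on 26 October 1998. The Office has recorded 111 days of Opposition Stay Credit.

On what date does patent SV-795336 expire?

(a) grant + 17 years → 26 October 2015.
(b) filing + 25 years → 20 September 2016.
Later of the two: 20 September 2016.
Opposition Stay Credit: +111 days → 9 January 2017.

2017-01-09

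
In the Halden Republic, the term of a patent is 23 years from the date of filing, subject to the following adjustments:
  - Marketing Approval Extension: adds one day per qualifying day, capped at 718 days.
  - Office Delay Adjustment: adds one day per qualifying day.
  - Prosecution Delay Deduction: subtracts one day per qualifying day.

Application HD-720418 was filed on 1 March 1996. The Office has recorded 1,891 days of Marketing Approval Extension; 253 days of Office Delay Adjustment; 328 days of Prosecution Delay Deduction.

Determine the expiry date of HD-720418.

December 3, 2020

Base term: filing date + 23 years → 1 March 2019.
Marketing Approval Extension: 1891 days claimed exceeds the 718-day cap, so +718 days → 16 February 2021.
Office Delay Adjustment: +253 days → 27 October 2021.
Prosecution Delay Deduction: −328 days → 3 December 2020.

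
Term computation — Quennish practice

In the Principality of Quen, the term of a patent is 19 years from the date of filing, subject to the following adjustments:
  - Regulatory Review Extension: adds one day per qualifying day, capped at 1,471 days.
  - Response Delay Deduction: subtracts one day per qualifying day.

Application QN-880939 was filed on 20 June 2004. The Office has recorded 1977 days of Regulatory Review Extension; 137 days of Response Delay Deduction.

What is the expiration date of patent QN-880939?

February 13, 2027

Base term: filing date + 19 years → 20 June 2023.
Regulatory Review Extension: 1977 days claimed exceeds the 1471-day cap, so +1471 days → 30 June 2027.
Response Delay Deduction: −137 days → 13 February 2027.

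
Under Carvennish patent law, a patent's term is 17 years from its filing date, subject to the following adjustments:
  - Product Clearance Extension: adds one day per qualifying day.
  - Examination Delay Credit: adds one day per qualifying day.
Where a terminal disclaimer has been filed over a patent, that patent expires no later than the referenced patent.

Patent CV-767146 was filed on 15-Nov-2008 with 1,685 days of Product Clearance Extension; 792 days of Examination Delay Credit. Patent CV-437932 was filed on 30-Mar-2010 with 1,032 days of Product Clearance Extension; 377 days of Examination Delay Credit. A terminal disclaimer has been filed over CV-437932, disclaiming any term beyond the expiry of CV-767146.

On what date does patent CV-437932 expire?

February 6, 2031

Natural term of CV-437932:
  Base: filing + 17 years → 30 March 2027.
  Product Clearance Extension: +1032 days → 25 January 2030.
  Examination Delay Credit: +377 days → 6 February 2031.
Expiry of referenced patent CV-767146:
  Base: filing + 17 years → 15 November 2025.
  Product Clearance Extension: +1685 days → 27 June 2030.
  Examination Delay Credit: +792 days → 27 August 2032.
Terminal disclaimer: CV-437932 expires on the earlier of 6 February 2031 and 27 August 2032.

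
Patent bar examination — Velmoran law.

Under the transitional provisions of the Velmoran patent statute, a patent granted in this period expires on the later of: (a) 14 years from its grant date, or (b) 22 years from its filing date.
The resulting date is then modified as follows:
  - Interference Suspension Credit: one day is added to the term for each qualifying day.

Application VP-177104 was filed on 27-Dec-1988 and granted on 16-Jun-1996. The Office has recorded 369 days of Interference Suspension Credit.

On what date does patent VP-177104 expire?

(a) grant + 14 years → 16 June 2010.
(b) filing + 22 years → 27 December 2010.
Later of the two: 27 December 2010.
Interference Suspension Credit: +369 days → 31 December 2011.

2011-12-31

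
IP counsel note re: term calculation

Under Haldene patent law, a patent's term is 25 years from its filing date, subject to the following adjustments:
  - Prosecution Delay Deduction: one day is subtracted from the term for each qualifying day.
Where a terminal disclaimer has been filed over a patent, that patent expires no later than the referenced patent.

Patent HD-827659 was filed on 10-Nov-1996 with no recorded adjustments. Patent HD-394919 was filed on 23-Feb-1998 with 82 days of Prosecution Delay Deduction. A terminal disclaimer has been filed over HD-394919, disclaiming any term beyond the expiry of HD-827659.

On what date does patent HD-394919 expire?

2021-11-10

Natural term of HD-394919:
  Base: filing + 25 years → 23 February 2023.
  Prosecution Delay Deduction: −82 days → 3 December 2022.
Expiry of referenced patent HD-827659:
  Base: filing + 25 years → 10 November 2021.
Terminal disclaimer: HD-394919 expires on the earlier of 3 December 2022 and 10 November 2021.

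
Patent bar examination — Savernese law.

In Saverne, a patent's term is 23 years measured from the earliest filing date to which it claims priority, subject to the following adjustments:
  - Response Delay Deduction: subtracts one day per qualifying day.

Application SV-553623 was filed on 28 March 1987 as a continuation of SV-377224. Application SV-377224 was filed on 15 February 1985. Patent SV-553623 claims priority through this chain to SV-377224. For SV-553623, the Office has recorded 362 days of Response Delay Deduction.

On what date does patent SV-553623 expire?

Earliest priority filing: 15 February 1985.
Base term: 15 February 1985 + 23 years → 15 February 2008.
Response Delay Deduction: −362 days → 18 February 2007.

2007-02-18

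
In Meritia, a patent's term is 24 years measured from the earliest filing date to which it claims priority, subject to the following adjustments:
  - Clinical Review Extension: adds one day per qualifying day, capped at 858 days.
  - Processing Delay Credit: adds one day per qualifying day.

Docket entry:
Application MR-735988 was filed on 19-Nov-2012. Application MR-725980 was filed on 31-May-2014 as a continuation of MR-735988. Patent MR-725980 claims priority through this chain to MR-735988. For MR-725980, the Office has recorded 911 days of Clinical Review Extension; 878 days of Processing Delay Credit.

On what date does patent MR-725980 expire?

Earliest priority filing: 19 November 2012.
Base term: 19 November 2012 + 24 years → 19 November 2036.
Clinical Review Extension: 911 days claimed exceeds the 858-day cap, so +858 days → 27 March 2039.
Processing Delay Credit: +878 days → 21 August 2041.

August 21, 2041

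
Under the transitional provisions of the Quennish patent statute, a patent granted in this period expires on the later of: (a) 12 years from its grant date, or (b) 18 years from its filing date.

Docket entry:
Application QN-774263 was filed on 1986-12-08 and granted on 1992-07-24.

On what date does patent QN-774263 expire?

(a) grant + 12 years → 24 July 2004.
(b) filing + 18 years → 8 December 2004.
Later of the two: 8 December 2004.

2004-12-08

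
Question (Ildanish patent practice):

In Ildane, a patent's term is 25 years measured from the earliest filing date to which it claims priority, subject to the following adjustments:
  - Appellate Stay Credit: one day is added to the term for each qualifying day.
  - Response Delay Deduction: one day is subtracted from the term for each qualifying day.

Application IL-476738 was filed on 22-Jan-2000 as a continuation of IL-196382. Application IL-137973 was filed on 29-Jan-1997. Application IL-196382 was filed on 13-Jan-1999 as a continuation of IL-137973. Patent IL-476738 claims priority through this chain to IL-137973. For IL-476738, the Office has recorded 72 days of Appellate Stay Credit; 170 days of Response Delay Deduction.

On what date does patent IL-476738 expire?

Earliest priority filing: 29 January 1997.
Base term: 29 January 1997 + 25 years → 29 January 2022.
Appellate Stay Credit: +72 days → 11 April 2022.
Response Delay Deduction: −170 days → 23 October 2021.

2021-10-23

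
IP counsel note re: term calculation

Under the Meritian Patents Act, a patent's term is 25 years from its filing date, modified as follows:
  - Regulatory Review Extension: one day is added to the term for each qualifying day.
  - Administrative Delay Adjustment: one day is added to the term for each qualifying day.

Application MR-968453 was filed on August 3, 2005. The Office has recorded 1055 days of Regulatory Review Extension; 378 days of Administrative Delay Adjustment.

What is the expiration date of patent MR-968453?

Base term: filing date + 25 years → 3 August 2030.
Regulatory Review Extension: +1055 days → 23 June 2033.
Administrative Delay Adjustment: +378 days → 6 July 2034.

July 6, 2034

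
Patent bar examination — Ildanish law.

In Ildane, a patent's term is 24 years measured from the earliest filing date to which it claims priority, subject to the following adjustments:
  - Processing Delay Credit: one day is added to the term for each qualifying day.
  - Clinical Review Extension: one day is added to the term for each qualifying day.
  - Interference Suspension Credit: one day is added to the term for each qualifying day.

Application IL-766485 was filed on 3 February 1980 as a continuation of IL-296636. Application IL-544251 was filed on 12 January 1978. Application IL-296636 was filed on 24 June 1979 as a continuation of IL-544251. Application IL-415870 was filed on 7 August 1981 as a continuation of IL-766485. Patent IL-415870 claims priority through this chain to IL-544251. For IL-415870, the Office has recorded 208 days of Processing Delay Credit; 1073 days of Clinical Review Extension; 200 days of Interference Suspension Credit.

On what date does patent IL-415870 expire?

Earliest priority filing: 12 January 1978.
Base term: 12 January 1978 + 24 years → 12 January 2002.
Processing Delay Credit: +208 days → 8 August 2002.
Clinical Review Extension: +1073 days → 16 July 2005.
Interference Suspension Credit: +200 days → 1 February 2006.

February 1, 2006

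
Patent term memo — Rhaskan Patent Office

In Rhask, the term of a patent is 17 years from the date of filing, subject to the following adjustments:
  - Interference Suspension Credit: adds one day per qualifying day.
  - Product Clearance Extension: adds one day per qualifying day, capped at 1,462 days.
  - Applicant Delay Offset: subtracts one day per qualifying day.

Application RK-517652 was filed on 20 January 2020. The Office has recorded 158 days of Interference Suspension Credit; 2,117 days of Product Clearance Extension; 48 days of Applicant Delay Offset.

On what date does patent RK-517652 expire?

Base term: filing date + 17 years → 20 January 2037.
Interference Suspension Credit: +158 days → 27 June 2037.
Product Clearance Extension: 2117 days claimed exceeds the 1462-day cap, so +1462 days → 28 June 2041.
Applicant Delay Offset: −48 days → 11 May 2041.

May 11, 2041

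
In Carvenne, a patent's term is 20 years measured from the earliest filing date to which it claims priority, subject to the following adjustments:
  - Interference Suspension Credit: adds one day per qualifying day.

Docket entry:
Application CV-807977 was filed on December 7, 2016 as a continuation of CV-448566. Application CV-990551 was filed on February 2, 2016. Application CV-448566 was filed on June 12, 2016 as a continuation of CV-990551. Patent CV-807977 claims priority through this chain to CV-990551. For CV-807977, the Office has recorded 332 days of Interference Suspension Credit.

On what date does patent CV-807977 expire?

Earliest priority filing: 2 February 2016.
Base term: 2 February 2016 + 20 years → 2 February 2036.
Interference Suspension Credit: +332 days → 30 December 2036.

2036-12-30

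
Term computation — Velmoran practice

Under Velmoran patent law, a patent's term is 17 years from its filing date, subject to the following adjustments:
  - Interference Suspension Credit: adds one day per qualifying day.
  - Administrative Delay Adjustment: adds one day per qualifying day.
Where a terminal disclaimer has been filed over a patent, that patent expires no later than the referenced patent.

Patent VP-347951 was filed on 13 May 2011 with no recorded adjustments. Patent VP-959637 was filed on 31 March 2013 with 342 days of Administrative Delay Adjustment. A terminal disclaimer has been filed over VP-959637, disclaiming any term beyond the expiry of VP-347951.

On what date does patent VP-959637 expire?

Natural term of VP-959637:
  Base: filing + 17 years → 31 March 2030.
  Administrative Delay Adjustment: +342 days → 8 March 2031.
Expiry of referenced patent VP-347951:
  Base: filing + 17 years → 13 May 2028.
Terminal disclaimer: VP-959637 expires on the earlier of 8 March 2031 and 13 May 2028.

May 13, 2028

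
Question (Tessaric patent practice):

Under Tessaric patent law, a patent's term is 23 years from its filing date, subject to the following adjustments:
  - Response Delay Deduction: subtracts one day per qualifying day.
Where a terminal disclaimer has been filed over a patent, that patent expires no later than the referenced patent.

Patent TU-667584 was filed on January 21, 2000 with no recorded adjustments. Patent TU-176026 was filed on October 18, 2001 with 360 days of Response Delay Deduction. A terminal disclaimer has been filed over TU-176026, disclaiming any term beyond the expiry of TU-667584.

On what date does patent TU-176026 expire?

2023-01-21

Natural term of TU-176026:
  Base: filing + 23 years → 18 October 2024.
  Response Delay Deduction: −360 days → 24 October 2023.
Expiry of referenced patent TU-667584:
  Base: filing + 23 years → 21 January 2023.
Terminal disclaimer: TU-176026 expires on the earlier of 24 October 2023 and 21 January 2023.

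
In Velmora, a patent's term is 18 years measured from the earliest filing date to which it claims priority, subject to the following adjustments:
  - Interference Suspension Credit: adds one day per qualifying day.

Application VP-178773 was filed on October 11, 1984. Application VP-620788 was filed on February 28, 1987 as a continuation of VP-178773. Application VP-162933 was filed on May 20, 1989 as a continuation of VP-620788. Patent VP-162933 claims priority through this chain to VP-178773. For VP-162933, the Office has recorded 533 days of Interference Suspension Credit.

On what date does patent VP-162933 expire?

March 27, 2004

Earliest priority filing: 11 October 1984.
Base term: 11 October 1984 + 18 years → 11 October 2002.
Interference Suspension Credit: +533 days → 27 March 2004.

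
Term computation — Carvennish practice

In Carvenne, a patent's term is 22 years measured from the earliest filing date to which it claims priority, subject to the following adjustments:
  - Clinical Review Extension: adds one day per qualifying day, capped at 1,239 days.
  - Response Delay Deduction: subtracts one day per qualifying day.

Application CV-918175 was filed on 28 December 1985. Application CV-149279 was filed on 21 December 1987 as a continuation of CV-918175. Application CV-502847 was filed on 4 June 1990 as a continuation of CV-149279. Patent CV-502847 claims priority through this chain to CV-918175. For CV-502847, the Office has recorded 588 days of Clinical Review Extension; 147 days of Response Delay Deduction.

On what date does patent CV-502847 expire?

Earliest priority filing: 28 December 1985.
Base term: 28 December 1985 + 22 years → 28 December 2007.
Clinical Review Extension: 588 days (within the 1239-day cap) → +588 days → 7 August 2009.
Response Delay Deduction: −147 days → 13 March 2009.

2009-03-13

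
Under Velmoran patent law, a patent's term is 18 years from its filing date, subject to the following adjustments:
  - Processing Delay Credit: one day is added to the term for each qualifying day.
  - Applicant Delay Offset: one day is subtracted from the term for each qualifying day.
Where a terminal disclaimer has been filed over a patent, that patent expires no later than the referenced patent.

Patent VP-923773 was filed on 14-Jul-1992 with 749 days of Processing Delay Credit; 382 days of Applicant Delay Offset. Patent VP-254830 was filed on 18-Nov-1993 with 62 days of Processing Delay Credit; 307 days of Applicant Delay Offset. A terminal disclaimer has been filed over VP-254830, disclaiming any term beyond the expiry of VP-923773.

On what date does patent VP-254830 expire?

March 18, 2011

Natural term of VP-254830:
  Base: filing + 18 years → 18 November 2011.
  Processing Delay Credit: +62 days → 19 January 2012.
  Applicant Delay Offset: −307 days → 18 March 2011.
Expiry of referenced patent VP-923773:
  Base: filing + 18 years → 14 July 2010.
  Processing Delay Credit: +749 days → 1 August 2012.
  Applicant Delay Offset: −382 days → 16 July 2011.
Terminal disclaimer: VP-254830 expires on the earlier of 18 March 2011 and 16 July 2011.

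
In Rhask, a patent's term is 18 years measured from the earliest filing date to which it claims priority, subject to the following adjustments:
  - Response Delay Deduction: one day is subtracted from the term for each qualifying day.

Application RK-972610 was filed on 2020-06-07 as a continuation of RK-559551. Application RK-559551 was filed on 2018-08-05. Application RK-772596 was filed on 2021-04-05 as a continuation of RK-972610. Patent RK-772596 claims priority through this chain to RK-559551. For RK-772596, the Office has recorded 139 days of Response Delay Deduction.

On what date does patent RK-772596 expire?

2036-03-19

Earliest priority filing: 5 August 2018.
Base term: 5 August 2018 + 18 years → 5 August 2036.
Response Delay Deduction: −139 days → 19 March 2036.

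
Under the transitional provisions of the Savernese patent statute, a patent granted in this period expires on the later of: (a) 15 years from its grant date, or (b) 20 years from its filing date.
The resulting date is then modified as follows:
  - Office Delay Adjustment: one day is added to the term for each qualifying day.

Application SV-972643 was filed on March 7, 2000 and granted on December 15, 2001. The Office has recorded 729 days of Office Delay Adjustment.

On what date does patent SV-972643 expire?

(a) grant + 15 years → 15 December 2016.
(b) filing + 20 years → 7 March 2020.
Later of the two: 7 March 2020.
Office Delay Adjustment: +729 days → 6 March 2022.

2022-03-06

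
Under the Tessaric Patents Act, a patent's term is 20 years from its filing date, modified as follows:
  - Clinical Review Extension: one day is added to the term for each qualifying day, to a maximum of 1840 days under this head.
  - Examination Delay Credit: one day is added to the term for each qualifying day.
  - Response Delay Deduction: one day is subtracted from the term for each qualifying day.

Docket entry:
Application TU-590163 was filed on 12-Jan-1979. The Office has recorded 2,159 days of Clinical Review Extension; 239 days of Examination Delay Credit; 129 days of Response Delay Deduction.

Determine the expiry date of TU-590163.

2004-05-15

Base term: filing date + 20 years → 12 January 1999.
Clinical Review Extension: 2159 days claimed exceeds the 1840-day cap, so +1840 days → 26 January 2004.
Examination Delay Credit: +239 days → 21 September 2004.
Response Delay Deduction: −129 days → 15 May 2004.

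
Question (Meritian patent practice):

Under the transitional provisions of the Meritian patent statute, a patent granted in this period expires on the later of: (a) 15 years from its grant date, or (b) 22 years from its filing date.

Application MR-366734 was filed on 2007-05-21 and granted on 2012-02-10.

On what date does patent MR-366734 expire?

(a) grant + 15 years → 10 February 2027.
(b) filing + 22 years → 21 May 2029.
Later of the two: 21 May 2029.

May 21, 2029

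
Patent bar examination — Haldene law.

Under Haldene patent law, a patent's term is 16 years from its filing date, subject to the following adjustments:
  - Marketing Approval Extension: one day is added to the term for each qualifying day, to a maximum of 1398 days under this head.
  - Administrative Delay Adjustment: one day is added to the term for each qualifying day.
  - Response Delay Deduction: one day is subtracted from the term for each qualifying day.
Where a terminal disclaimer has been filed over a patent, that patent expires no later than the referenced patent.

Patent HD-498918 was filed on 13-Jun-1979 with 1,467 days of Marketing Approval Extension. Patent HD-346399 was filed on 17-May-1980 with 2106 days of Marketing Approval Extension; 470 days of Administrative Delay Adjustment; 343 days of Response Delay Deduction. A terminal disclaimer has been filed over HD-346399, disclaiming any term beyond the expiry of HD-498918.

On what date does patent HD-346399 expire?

Natural term of HD-346399:
  Base: filing + 16 years → 17 May 1996.
  Marketing Approval Extension: 2106 days claimed exceeds the 1398-day cap, so +1398 days → 15 March 2000.
  Administrative Delay Adjustment: +470 days → 28 June 2001.
  Response Delay Deduction: −343 days → 20 July 2000.
Expiry of referenced patent HD-498918:
  Base: filing + 16 years → 13 June 1995.
  Marketing Approval Extension: 1467 days claimed exceeds the 1398-day cap, so +1398 days → 11 April 1999.
Terminal disclaimer: HD-346399 expires on the earlier of 20 July 2000 and 11 April 1999.

1999-04-11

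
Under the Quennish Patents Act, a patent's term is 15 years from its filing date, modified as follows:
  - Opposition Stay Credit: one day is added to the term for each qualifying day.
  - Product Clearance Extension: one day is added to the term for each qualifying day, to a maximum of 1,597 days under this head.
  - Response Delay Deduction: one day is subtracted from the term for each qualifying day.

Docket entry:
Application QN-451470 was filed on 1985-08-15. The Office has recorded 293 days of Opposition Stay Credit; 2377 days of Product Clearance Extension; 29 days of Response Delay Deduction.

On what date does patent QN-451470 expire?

September 19, 2005

Base term: filing date + 15 years → 15 August 2000.
Opposition Stay Credit: +293 days → 4 June 2001.
Product Clearance Extension: 2377 days claimed exceeds the 1597-day cap, so +1597 days → 18 October 2005.
Response Delay Deduction: −29 days → 19 September 2005.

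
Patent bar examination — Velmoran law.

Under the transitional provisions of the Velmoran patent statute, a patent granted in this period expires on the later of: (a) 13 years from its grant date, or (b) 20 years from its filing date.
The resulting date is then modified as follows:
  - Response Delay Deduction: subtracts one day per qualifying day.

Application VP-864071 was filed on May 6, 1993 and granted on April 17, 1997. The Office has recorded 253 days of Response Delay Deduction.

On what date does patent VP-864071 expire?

(a) grant + 13 years → 17 April 2010.
(b) filing + 20 years → 6 May 2013.
Later of the two: 6 May 2013.
Response Delay Deduction: −253 days → 26 August 2012.

August 26, 2012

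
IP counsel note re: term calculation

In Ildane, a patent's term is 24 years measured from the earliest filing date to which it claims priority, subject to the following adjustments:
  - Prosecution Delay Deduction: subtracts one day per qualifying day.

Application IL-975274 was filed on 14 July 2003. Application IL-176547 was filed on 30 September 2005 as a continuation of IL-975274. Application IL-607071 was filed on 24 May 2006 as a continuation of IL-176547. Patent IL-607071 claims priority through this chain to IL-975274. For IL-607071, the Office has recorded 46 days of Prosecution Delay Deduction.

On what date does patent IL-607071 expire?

May 29, 2027

Earliest priority filing: 14 July 2003.
Base term: 14 July 2003 + 24 years → 14 July 2027.
Prosecution Delay Deduction: −46 days → 29 May 2027.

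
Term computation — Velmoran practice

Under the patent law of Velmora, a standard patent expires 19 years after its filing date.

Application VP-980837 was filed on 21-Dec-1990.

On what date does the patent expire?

December 21, 2009

Filing date + 19 years → 21 December 2009.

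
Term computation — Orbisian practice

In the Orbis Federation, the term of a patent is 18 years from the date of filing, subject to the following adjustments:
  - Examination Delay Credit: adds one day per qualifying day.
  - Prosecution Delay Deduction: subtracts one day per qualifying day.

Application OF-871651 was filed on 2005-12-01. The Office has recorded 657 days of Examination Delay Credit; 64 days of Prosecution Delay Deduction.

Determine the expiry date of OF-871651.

Base term: filing date + 18 years → 1 December 2023.
Examination Delay Credit: +657 days → 18 September 2025.
Prosecution Delay Deduction: −64 days → 16 July 2025.

July 16, 2025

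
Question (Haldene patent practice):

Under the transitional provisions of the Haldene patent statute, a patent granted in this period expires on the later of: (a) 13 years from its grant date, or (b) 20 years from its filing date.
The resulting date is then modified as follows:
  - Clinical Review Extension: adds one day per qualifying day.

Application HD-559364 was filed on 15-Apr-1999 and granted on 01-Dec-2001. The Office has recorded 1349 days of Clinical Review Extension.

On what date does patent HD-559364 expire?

(a) grant + 13 years → 1 December 2014.
(b) filing + 20 years → 15 April 2019.
Later of the two: 15 April 2019.
Clinical Review Extension: +1349 days → 24 December 2022.

2022-12-24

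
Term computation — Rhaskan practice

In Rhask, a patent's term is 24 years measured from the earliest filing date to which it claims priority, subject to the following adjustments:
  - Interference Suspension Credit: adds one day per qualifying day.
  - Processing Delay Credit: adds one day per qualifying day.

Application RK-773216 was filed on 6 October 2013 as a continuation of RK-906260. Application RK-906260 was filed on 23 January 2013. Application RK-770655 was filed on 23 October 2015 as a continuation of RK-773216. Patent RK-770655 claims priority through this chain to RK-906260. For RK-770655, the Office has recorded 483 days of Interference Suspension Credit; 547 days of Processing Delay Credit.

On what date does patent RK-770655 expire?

Earliest priority filing: 23 January 2013.
Base term: 23 January 2013 + 24 years → 23 January 2037.
Interference Suspension Credit: +483 days → 21 May 2038.
Processing Delay Credit: +547 days → 19 November 2039.

2039-11-19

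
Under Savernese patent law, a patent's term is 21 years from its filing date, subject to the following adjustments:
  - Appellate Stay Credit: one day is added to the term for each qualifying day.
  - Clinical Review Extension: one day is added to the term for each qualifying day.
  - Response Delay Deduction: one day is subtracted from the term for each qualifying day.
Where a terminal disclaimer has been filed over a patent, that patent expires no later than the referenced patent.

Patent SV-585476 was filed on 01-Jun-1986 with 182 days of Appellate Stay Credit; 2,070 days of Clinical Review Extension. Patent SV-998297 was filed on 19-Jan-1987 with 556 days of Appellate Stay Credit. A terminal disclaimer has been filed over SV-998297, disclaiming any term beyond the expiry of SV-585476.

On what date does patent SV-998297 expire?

July 28, 2009

Natural term of SV-998297:
  Base: filing + 21 years → 19 January 2008.
  Appellate Stay Credit: +556 days → 28 July 2009.
Expiry of referenced patent SV-585476:
  Base: filing + 21 years → 1 June 2007.
  Appellate Stay Credit: +182 days → 30 November 2007.
  Clinical Review Extension: +2070 days → 31 July 2013.
Terminal disclaimer: SV-998297 expires on the earlier of 28 July 2009 and 31 July 2013.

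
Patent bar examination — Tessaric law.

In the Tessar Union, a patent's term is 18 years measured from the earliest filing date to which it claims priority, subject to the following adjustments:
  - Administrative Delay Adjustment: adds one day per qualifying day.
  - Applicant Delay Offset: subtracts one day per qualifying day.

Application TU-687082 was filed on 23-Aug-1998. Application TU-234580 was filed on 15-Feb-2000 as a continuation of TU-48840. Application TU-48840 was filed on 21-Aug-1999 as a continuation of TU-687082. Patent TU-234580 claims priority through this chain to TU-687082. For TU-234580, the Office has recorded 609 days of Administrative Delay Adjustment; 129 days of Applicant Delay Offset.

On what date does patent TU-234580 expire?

December 16, 2017

Earliest priority filing: 23 August 1998.
Base term: 23 August 1998 + 18 years → 23 August 2016.
Administrative Delay Adjustment: +609 days → 24 April 2018.
Applicant Delay Offset: −129 days → 16 December 2017.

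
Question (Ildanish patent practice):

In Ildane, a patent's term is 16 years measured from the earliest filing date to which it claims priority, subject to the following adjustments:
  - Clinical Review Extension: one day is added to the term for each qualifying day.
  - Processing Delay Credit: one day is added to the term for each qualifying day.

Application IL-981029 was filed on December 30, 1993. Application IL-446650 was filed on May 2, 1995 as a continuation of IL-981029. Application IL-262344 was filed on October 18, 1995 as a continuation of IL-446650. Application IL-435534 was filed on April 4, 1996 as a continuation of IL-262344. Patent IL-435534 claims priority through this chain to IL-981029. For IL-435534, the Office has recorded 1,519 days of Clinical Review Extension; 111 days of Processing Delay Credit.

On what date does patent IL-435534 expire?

Earliest priority filing: 30 December 1993.
Base term: 30 December 1993 + 16 years → 30 December 2009.
Clinical Review Extension: +1519 days → 26 February 2014.
Processing Delay Credit: +111 days → 17 June 2014.

2014-06-17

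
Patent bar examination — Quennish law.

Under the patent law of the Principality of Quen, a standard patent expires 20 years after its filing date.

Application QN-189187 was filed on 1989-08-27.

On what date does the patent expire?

Filing date + 20 years → 27 August 2009.

August 27, 2009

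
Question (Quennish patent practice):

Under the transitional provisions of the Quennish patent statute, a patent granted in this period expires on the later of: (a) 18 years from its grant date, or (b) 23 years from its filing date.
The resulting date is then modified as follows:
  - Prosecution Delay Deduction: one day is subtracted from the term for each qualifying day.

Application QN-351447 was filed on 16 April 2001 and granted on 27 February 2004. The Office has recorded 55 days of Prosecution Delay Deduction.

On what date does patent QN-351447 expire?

(a) grant + 18 years → 27 February 2022.
(b) filing + 23 years → 16 April 2024.
Later of the two: 16 April 2024.
Prosecution Delay Deduction: −55 days → 21 February 2024.

2024-02-21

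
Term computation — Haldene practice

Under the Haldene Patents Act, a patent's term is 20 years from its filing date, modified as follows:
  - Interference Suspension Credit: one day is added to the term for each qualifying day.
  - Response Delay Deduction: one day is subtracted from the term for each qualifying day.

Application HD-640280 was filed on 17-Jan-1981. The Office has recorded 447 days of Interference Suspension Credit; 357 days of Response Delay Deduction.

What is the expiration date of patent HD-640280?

2001-04-17

Base term: filing date + 20 years → 17 January 2001.
Interference Suspension Credit: +447 days → 9 April 2002.
Response Delay Deduction: −357 days → 17 April 2001.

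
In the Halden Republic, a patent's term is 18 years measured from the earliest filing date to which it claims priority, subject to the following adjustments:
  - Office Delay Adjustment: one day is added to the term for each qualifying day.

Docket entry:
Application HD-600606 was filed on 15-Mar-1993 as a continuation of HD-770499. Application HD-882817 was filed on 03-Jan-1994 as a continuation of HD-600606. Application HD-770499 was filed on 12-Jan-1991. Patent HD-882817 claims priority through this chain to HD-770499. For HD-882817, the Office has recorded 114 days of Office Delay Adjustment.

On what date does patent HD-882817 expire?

2009-05-06

Earliest priority filing: 12 January 1991.
Base term: 12 January 1991 + 18 years → 12 January 2009.
Office Delay Adjustment: +114 days → 6 May 2009.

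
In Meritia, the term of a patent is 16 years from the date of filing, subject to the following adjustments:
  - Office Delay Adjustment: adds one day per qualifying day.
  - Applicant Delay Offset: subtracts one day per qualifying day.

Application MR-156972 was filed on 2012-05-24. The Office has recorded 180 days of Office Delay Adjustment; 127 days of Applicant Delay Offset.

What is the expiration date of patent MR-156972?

Base term: filing date + 16 years → 24 May 2028.
Office Delay Adjustment: +180 days → 20 November 2028.
Applicant Delay Offset: −127 days → 16 July 2028.

July 16, 2028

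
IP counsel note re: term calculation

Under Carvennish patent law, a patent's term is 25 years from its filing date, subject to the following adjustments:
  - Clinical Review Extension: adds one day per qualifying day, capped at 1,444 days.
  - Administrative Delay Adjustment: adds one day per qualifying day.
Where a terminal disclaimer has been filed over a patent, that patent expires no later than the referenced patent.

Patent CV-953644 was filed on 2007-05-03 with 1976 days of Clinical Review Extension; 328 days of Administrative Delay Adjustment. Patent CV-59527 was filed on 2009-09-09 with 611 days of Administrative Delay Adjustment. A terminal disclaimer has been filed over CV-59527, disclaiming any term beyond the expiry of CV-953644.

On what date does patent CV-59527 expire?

Natural term of CV-59527:
  Base: filing + 25 years → 9 September 2034.
  Administrative Delay Adjustment: +611 days → 12 May 2036.
Expiry of referenced patent CV-953644:
  Base: filing + 25 years → 3 May 2032.
  Clinical Review Extension: 1976 days claimed exceeds the 1444-day cap, so +1444 days → 16 April 2036.
  Administrative Delay Adjustment: +328 days → 10 March 2037.
Terminal disclaimer: CV-59527 expires on the earlier of 12 May 2036 and 10 March 2037.

May 12, 2036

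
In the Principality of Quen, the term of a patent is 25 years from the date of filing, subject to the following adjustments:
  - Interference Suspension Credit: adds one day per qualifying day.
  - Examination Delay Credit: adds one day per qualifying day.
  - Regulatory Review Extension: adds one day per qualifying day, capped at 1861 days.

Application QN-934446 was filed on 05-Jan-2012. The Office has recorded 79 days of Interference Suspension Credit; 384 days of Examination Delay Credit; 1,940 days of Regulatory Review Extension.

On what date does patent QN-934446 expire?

May 18, 2043

Base term: filing date + 25 years → 5 January 2037.
Interference Suspension Credit: +79 days → 25 March 2037.
Examination Delay Credit: +384 days → 13 April 2038.
Regulatory Review Extension: 1940 days claimed exceeds the 1861-day cap, so +1861 days → 18 May 2043.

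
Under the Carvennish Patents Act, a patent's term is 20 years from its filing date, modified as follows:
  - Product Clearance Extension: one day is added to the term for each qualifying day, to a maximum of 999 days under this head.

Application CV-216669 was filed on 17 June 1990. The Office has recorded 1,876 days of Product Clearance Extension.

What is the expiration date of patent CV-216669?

Base term: filing date + 20 years → 17 June 2010.
Product Clearance Extension: 1876 days claimed exceeds the 999-day cap, so +999 days → 12 March 2013.

March 12, 2013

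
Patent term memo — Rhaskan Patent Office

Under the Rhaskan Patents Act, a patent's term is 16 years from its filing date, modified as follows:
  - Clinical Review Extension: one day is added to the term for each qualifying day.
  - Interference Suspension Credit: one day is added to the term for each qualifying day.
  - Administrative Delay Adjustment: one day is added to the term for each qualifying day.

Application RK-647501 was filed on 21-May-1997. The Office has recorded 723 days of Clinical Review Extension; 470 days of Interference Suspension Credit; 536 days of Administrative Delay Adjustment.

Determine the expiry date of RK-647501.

Base term: filing date + 16 years → 21 May 2013.
Clinical Review Extension: +723 days → 14 May 2015.
Interference Suspension Credit: +470 days → 26 August 2016.
Administrative Delay Adjustment: +536 days → 13 February 2018.

2018-02-13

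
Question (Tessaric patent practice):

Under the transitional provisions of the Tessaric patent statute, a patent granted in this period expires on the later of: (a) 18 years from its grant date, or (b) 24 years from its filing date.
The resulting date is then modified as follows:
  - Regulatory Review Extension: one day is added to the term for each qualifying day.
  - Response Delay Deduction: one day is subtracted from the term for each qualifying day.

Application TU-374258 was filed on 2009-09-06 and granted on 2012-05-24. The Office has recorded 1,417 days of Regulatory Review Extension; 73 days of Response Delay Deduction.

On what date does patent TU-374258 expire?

(a) grant + 18 years → 24 May 2030.
(b) filing + 24 years → 6 September 2033.
Later of the two: 6 September 2033.
Regulatory Review Extension: +1417 days → 24 July 2037.
Response Delay Deduction: −73 days → 12 May 2037.

May 12, 2037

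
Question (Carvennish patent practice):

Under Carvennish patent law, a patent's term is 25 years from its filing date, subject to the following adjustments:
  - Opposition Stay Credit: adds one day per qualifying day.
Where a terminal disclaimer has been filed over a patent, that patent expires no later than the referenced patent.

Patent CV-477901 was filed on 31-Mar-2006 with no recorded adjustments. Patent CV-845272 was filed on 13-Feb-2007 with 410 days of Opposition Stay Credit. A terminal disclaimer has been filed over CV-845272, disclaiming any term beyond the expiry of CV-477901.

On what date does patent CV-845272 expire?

2031-03-31

Natural term of CV-845272:
  Base: filing + 25 years → 13 February 2032.
  Opposition Stay Credit: +410 days → 29 March 2033.
Expiry of referenced patent CV-477901:
  Base: filing + 25 years → 31 March 2031.
Terminal disclaimer: CV-845272 expires on the earlier of 29 March 2033 and 31 March 2031.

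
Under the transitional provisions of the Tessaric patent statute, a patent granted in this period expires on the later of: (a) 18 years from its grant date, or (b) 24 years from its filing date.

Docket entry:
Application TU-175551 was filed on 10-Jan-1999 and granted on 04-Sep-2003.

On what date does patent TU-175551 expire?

January 10, 2023

(a) grant + 18 years → 4 September 2021.
(b) filing + 24 years → 10 January 2023.
Later of the two: 10 January 2023.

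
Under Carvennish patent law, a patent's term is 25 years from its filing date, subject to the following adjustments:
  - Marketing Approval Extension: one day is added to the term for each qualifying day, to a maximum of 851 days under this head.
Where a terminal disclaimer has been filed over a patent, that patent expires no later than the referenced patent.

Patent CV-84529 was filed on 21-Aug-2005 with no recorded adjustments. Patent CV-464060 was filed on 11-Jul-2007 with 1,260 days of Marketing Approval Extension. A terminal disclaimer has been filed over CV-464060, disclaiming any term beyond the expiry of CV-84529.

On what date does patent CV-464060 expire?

2030-08-21

Natural term of CV-464060:
  Base: filing + 25 years → 11 July 2032.
  Marketing Approval Extension: 1260 days claimed exceeds the 851-day cap, so +851 days → 9 November 2034.
Expiry of referenced patent CV-84529:
  Base: filing + 25 years → 21 August 2030.
Terminal disclaimer: CV-464060 expires on the earlier of 9 November 2034 and 21 August 2030.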